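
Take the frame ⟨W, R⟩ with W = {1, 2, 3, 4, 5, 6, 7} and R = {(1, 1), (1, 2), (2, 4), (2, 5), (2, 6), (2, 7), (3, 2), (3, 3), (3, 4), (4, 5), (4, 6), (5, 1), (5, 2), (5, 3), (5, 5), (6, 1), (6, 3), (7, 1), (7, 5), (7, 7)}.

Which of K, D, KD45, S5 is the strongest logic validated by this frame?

D

Serial (axiom D): yes — every world has a successor (e.g. 1 R 1).
Euclidean (axiom 5): no — 2 R 4 and 2 R 7, but not 4 R 7.
Transitive (axiom 4): no — 1 R 2 and 2 R 4, but not 1 R 4.
Reflexive (axiom T): no — 2 is not related to itself.
So F validates K, D; KD45 would additionally require R to be Euclidean and transitive. The strongest is D.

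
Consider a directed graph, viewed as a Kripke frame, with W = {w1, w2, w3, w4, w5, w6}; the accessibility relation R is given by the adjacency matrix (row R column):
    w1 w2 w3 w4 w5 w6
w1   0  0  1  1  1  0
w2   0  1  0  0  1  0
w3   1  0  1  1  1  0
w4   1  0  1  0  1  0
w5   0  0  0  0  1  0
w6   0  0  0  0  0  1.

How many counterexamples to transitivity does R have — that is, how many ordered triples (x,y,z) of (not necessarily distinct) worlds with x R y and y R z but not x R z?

Enumerating: (w1,w3,w1), (w1,w4,w1), (w4,w1,w4), (w4,w3,w4).

4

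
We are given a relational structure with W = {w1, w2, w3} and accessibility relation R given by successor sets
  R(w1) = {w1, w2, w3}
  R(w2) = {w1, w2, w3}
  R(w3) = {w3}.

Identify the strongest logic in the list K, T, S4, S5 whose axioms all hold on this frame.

Reflexive (axiom T): yes — every world is R-related to itself.
Transitive (axiom 4): yes — every two-step R-path is closed by a direct edge.
Euclidean (axiom 5): no — w1 R w3 and w1 R w2, but not w3 R w2.
So F validates K, T, S4; S5 would additionally require R to be Euclidean. The strongest is S4.

S4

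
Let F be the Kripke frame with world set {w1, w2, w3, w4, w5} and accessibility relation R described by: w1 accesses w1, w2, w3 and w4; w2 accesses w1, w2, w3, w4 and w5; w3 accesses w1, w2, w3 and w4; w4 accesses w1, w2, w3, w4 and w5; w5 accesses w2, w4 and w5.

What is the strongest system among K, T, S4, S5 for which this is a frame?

T

Reflexive (axiom T): yes — every world is R-related to itself.
Transitive (axiom 4): no — w1 R w2 and w2 R w5, but not w1 R w5.
Euclidean (axiom 5): no — w2 R w1 and w2 R w5, but not w1 R w5.
So F validates K, T; S4 would additionally require R to be transitive. The strongest is T.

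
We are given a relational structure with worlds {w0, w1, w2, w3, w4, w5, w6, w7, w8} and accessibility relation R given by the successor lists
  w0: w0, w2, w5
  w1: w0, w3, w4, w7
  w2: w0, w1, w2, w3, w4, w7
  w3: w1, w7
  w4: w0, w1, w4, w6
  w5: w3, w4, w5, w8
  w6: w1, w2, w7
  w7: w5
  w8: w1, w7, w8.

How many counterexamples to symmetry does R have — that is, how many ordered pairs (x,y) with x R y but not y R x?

19

Enumerating: (w0,w5), (w1,w0), (w1,w7), (w2,w1), (w2,w3), (w2,w4), (w2,w7), (w3,w7), (w4,w0), (w4,w6), (w5,w3), (w5,w4), … and 7 more.
Total: 19.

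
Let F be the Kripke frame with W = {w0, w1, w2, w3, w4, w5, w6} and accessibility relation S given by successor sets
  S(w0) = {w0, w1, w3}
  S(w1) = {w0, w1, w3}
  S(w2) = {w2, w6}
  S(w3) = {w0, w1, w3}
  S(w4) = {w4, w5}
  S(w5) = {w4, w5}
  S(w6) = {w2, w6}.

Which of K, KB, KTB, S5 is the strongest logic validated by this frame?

S5

Symmetric (axiom B): yes — every pair in S has its reverse in S.
Reflexive (axiom T): yes — every world is S-related to itself.
Euclidean (axiom 5): yes — any two successors of a common world are S-related.
So F validates K, KB, KTB, S5. The strongest is S5.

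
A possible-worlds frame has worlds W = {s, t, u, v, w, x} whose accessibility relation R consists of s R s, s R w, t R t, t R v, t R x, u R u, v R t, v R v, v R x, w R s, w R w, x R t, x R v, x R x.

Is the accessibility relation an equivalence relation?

Yes

Reflexive: yes — every world is R-related to itself.
Symmetric: yes — every pair in R has its reverse in R.
Transitive: yes — every two-step R-path is closed by a direct edge.
So R is an equivalence relation.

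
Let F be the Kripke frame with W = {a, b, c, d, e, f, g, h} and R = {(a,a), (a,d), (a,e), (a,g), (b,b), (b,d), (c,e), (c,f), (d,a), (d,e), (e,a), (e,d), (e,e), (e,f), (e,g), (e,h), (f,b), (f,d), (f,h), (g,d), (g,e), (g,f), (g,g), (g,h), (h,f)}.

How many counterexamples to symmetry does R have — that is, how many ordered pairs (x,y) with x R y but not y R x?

11

Enumerating: (a,g), (b,d), (c,e), (c,f), (e,f), (e,h), (f,b), (f,d), (g,d), (g,f), (g,h).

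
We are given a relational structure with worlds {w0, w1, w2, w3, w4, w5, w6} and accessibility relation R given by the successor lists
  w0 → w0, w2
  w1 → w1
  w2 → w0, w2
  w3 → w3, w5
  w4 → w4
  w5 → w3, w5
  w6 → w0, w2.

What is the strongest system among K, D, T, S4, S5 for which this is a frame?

Serial (axiom D): yes — every world has a successor (e.g. w0 R w0).
Reflexive (axiom T): no — w6 is not related to itself.
Transitive (axiom 4): yes — every two-step R-path is closed by a direct edge.
Euclidean (axiom 5): yes — any two successors of a common world are R-related.
So F validates K, D; T would additionally require R to be reflexive. The strongest is D.

D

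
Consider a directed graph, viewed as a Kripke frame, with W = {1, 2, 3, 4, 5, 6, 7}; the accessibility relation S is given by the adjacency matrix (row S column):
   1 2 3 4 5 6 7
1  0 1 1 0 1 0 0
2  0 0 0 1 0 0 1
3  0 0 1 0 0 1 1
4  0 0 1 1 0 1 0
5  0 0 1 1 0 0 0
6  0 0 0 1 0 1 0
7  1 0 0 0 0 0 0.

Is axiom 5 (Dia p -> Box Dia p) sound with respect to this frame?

Axiom 5 corresponds to the accessibility relation being Euclidean.
Euclidean: no — 1 S 2 and 1 S 3, but not 2 S 3.

No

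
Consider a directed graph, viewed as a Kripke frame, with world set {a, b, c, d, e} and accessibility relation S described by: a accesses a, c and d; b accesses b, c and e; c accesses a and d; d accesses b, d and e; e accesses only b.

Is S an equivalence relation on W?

No

Reflexive: no — c is not related to itself.
Symmetric: no — a S d but not d S a.
Transitive: no — a S d and d S b, but not a S b.
So S is not an equivalence relation.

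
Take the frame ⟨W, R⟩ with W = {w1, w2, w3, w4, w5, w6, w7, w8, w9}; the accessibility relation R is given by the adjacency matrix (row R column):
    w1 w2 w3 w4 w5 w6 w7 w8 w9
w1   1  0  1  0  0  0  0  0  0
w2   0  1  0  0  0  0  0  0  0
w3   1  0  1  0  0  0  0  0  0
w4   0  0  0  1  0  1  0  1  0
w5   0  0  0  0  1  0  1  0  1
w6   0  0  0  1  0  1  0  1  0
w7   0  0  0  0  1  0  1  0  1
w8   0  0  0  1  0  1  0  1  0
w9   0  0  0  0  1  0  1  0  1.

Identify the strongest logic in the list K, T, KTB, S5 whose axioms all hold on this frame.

S5

Reflexive (axiom T): yes — every world is R-related to itself.
Symmetric (axiom B): yes — every pair in R has its reverse in R.
Euclidean (axiom 5): yes — any two successors of a common world are R-related.
So F validates K, T, KTB, S5. The strongest is S5.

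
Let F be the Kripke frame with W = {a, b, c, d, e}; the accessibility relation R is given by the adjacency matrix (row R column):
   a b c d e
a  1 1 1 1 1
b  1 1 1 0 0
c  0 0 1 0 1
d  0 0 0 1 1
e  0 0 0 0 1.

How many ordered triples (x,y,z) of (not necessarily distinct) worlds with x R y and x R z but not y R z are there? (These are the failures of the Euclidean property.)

16

Enumerating: (a,b,d), (a,b,e), (a,c,a), (a,c,b), (a,c,d), (a,d,a), (a,d,b), (a,d,c), (a,e,a), (a,e,b), (a,e,c), (a,e,d), (b,c,a), (b,c,b), (c,e,c), (d,e,d).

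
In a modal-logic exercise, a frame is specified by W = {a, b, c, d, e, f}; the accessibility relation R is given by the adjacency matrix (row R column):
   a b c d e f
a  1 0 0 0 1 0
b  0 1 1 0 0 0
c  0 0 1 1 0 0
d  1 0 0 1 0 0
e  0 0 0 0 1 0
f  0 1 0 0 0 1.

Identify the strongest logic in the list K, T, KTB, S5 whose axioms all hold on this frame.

T

Reflexive (axiom T): yes — every world is R-related to itself.
Symmetric (axiom B): no — a R e but not e R a.
Euclidean (axiom 5): no — a R e and a R a, but not e R a.
So F validates K, T; KTB would additionally require R to be symmetric. The strongest is T.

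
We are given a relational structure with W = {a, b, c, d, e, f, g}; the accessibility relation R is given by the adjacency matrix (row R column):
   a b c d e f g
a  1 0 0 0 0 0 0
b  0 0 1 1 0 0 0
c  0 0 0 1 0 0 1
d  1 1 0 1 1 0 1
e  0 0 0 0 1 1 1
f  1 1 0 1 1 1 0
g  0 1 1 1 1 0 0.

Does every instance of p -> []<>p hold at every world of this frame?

Axiom B corresponds to the accessibility relation being symmetric.
Symmetric: no — b R c but not c R b.

No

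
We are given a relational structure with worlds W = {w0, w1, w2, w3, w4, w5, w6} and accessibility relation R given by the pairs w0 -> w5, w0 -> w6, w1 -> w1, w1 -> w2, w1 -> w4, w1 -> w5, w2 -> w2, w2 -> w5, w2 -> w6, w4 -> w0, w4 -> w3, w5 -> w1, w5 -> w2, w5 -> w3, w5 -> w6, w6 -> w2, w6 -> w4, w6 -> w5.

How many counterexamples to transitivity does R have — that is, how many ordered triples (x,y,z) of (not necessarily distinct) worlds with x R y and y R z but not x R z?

Enumerating: (w0,w5,w1), (w0,w5,w2), (w0,w5,w3), (w0,w6,w2), (w0,w6,w4), (w1,w2,w6), (w1,w4,w0), (w1,w4,w3), (w1,w5,w3), (w1,w5,w6), (w2,w5,w1), (w2,w5,w3), … and 14 more.
Total: 26.

26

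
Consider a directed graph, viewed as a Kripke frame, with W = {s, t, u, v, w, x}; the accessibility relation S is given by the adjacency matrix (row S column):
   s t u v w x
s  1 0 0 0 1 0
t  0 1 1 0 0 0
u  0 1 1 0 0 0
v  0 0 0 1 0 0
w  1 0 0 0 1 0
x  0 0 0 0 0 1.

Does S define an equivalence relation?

Yes

Reflexive: yes — every world is S-related to itself.
Symmetric: yes — every pair in S has its reverse in S.
Transitive: yes — every two-step S-path is closed by a direct edge.
So S is an equivalence relation.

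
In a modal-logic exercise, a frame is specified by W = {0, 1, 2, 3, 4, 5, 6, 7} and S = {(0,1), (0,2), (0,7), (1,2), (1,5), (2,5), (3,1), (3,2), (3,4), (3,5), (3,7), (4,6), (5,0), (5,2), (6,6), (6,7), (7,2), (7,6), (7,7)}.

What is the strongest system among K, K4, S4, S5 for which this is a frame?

Transitive (axiom 4): no — 0 S 1 and 1 S 5, but not 0 S 5.
Reflexive (axiom T): no — 0 is not related to itself.
Euclidean (axiom 5): no — 0 S 1 and 0 S 7, but not 1 S 7.
So F validates K; K4 would additionally require S to be transitive. The strongest is K.

K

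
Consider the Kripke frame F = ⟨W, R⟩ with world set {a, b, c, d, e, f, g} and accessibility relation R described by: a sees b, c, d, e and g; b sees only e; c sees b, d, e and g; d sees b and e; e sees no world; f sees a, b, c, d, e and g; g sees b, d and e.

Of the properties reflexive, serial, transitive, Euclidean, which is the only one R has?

transitive

Reflexive: no — a is not related to itself.
Serial: no — e has no R-successor.
Transitive: yes — every two-step R-path is closed by a direct edge.
Euclidean: no — a R b and a R c, but not b R c.
Only transitive holds.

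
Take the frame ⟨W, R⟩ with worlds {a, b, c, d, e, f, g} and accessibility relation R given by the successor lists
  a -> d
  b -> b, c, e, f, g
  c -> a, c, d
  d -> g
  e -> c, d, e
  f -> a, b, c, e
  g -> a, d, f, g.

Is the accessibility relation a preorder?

No

Reflexive: no — a is not related to itself.
Transitive: no — a R d and d R g, but not a R g.
So R is not a preorder.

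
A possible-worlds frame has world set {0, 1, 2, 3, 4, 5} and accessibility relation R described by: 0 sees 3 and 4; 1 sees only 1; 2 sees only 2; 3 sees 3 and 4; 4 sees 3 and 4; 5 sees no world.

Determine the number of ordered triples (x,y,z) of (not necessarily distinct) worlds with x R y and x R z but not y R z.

0

R is Euclidean; there are no such tuples.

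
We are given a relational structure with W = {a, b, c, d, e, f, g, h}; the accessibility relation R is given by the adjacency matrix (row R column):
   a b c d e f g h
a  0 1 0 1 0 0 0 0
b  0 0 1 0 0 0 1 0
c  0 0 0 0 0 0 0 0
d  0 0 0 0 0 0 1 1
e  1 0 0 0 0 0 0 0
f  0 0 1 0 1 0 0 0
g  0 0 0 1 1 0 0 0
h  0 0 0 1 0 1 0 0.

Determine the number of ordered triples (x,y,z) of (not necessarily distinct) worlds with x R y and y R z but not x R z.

Enumerating: (a,b,c), (a,b,g), (a,d,g), (a,d,h), (b,g,d), (b,g,e), (d,g,d), (d,g,e), (d,h,d), (d,h,f), (e,a,b), (e,a,d), … and 8 more.
Total: 20.

20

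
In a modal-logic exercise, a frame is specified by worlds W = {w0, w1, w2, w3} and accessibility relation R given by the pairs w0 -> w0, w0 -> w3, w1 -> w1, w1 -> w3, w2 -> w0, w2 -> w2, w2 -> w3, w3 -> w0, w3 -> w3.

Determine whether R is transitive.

No

Transitive: no — w1 R w3 and w3 R w0, but not w1 R w0.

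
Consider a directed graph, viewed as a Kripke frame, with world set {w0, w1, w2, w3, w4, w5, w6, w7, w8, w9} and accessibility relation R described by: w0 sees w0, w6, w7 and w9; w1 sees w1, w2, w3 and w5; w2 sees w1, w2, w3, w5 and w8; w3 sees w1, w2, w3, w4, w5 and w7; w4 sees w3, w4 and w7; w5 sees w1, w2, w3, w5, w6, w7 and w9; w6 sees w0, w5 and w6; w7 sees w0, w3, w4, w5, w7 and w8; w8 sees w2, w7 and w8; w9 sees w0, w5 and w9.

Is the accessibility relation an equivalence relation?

Reflexive: yes — every world is R-related to itself.
Symmetric: yes — every pair in R has its reverse in R.
Transitive: no — w0 R w6 and w6 R w5, but not w0 R w5.
So R is not an equivalence relation.

No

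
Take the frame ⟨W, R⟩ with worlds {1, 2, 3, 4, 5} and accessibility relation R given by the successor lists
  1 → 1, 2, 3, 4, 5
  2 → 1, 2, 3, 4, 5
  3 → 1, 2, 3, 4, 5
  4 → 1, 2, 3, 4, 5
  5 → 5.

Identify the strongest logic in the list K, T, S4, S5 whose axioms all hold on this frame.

S4

Reflexive (axiom T): yes — every world is R-related to itself.
Transitive (axiom 4): yes — every two-step R-path is closed by a direct edge.
Euclidean (axiom 5): no — 1 R 5 and 1 R 2, but not 5 R 2.
So F validates K, T, S4; S5 would additionally require R to be Euclidean. The strongest is S4.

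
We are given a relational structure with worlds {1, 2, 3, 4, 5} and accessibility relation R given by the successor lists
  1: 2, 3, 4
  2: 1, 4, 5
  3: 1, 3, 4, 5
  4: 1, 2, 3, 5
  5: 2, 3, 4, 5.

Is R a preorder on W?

No

Reflexive: no — 1 is not related to itself.
Transitive: no — 1 R 2 and 2 R 5, but not 1 R 5.
So R is not a preorder.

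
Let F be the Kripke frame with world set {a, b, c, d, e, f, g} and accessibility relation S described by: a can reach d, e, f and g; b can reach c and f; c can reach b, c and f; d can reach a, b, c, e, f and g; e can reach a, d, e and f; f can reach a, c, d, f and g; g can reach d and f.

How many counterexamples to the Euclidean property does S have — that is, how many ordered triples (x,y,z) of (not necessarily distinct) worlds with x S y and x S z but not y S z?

Enumerating: (a,d,d), (a,e,g), (a,f,e), (a,g,e), (a,g,g), (c,b,b), (c,f,b), (d,a,a), (d,a,b), (d,a,c), (d,b,a), (d,b,b), … and 28 more.
Total: 40.

40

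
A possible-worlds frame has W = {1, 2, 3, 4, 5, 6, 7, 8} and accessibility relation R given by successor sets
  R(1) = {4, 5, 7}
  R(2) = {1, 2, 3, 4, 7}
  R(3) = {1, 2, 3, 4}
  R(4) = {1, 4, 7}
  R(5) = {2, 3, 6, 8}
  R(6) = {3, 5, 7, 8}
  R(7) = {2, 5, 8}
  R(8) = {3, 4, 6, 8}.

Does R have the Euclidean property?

Euclidean: no — 1 R 4 and 1 R 5, but not 4 R 5.

No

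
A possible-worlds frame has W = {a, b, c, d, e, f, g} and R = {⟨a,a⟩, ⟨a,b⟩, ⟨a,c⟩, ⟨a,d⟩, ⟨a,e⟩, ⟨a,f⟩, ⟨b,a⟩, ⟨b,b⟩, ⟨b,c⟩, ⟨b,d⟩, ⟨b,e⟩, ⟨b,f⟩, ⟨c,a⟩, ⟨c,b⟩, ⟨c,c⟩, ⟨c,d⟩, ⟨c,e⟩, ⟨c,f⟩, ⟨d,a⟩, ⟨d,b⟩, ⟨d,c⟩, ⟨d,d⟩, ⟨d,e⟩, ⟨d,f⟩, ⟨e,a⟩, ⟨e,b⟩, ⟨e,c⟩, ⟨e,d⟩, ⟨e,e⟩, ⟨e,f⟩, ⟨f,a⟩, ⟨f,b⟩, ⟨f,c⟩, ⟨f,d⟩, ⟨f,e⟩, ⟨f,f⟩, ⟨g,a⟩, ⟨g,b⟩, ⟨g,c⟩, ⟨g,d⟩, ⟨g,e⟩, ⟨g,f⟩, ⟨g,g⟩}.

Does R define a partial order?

Reflexive: yes — every world is R-related to itself.
Transitive: yes — every two-step R-path is closed by a direct edge.
Antisymmetric: no — a R b and b R a with a ≠ b.
So R is not a partial order.

No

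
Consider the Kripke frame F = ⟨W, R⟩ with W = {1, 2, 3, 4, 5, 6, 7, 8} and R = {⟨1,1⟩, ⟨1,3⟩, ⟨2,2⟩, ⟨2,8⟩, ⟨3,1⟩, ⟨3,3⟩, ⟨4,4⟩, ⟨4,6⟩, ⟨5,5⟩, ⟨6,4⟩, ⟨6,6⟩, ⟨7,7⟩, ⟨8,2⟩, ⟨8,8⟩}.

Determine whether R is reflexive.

Reflexive: yes — every world is R-related to itself.

Yes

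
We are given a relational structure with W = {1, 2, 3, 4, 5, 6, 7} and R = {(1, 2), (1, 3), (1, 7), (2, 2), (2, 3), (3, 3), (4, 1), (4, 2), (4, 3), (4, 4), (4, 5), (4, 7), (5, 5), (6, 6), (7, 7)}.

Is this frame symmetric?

Symmetric: no — 1 R 2 but not 2 R 1.

No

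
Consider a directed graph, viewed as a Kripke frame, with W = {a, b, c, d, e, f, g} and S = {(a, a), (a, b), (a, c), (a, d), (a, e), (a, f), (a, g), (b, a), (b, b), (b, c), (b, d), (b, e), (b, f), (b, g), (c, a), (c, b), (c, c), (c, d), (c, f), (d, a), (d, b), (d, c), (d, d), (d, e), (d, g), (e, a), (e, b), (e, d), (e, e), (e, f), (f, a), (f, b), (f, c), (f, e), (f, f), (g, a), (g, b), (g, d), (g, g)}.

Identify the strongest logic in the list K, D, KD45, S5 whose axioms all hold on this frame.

Serial (axiom D): yes — every world has a successor (e.g. a S a).
Euclidean (axiom 5): no — a S c and a S e, but not c S e.
Transitive (axiom 4): no — c S a and a S e, but not c S e.
Reflexive (axiom T): yes — every world is S-related to itself.
So F validates K, D; KD45 would additionally require S to be Euclidean and transitive. The strongest is D.

D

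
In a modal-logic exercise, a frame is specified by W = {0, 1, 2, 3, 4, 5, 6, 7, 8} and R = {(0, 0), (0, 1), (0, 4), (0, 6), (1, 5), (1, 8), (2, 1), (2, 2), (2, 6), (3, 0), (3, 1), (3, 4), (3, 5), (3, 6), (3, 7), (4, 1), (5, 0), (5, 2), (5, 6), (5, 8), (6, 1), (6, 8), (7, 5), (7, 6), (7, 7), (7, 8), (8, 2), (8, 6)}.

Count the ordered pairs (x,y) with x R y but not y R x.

Enumerating: (0,1), (0,4), (0,6), (1,5), (1,8), (2,1), (2,6), (3,0), (3,1), (3,4), (3,5), (3,6), … and 11 more.
Total: 23.

23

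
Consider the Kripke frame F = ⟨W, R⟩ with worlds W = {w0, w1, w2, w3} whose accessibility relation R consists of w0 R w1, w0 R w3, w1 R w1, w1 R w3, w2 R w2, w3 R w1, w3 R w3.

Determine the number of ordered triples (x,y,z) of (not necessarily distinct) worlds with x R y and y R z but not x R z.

0

R is transitive; there are no such tuples.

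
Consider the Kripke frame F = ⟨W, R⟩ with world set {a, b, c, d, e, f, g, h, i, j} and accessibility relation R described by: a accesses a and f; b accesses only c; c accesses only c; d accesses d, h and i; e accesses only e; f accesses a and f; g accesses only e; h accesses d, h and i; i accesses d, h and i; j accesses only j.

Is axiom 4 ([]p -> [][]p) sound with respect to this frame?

Yes

The schema 4 characterises exactly the transitive frames.
Transitive: yes — every two-step R-path is closed by a direct edge.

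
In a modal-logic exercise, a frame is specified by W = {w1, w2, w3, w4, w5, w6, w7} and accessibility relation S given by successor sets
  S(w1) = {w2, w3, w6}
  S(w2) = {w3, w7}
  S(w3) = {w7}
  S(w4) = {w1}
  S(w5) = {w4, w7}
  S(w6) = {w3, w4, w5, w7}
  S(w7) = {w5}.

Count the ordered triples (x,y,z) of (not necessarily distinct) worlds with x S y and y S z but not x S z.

Enumerating: (w1,w2,w7), (w1,w3,w7), (w1,w6,w4), (w1,w6,w5), (w1,w6,w7), (w2,w7,w5), (w3,w7,w5), (w4,w1,w2), (w4,w1,w3), (w4,w1,w6), (w5,w4,w1), (w5,w7,w5), (w6,w4,w1), (w7,w5,w4), (w7,w5,w7).

15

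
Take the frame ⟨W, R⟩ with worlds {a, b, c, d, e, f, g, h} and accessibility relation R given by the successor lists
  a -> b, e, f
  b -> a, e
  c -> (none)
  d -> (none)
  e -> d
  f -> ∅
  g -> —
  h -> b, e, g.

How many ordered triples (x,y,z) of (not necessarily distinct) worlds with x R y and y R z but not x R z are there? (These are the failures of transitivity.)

7

Enumerating: (a,b,a), (a,e,d), (b,a,b), (b,a,f), (b,e,d), (h,b,a), (h,e,d).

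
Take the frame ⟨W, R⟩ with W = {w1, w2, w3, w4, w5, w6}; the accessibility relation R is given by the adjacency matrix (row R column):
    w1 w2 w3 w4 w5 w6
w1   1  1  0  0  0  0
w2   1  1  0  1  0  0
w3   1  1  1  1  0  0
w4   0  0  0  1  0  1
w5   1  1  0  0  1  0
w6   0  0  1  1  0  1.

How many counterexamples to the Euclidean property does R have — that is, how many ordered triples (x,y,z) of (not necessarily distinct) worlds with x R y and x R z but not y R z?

Enumerating: (w2,w1,w4), (w2,w4,w1), (w2,w4,w2), (w3,w1,w3), (w3,w1,w4), (w3,w2,w3), (w3,w4,w1), (w3,w4,w2), (w3,w4,w3), (w5,w1,w5), (w5,w2,w5), (w6,w3,w6), (w6,w4,w3).

13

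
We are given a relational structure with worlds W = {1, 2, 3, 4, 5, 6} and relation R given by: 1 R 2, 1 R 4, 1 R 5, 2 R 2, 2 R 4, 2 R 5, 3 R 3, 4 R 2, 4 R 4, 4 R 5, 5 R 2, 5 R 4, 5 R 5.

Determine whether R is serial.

Serial: no — 6 has no R-successor.

No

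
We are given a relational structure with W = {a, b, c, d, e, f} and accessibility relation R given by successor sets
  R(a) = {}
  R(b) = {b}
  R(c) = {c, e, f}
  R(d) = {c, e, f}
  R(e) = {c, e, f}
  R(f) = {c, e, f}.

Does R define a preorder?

Reflexive: no — a is not related to itself.
Transitive: yes — every two-step R-path is closed by a direct edge.
So R is not a preorder.

No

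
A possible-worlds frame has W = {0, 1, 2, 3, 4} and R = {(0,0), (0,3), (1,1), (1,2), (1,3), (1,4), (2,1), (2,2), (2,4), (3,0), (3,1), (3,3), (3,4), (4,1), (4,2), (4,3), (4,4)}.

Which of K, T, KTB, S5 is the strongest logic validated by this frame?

Reflexive (axiom T): yes — every world is R-related to itself.
Symmetric (axiom B): yes — every pair in R has its reverse in R.
Euclidean (axiom 5): no — 1 R 2 and 1 R 3, but not 2 R 3.
So F validates K, T, KTB; S5 would additionally require R to be Euclidean. The strongest is KTB.

KTB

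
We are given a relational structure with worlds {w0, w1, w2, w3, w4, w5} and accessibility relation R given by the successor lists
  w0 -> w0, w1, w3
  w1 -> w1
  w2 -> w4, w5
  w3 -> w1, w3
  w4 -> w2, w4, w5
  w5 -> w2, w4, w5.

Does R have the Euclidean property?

No

Euclidean: no — w0 R w1 and w0 R w3, but not w1 R w3.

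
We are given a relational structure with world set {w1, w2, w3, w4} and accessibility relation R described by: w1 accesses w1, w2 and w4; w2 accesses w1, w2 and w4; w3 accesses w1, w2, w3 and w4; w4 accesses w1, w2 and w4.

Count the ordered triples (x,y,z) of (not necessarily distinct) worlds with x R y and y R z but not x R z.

R is transitive; there are no such tuples.

0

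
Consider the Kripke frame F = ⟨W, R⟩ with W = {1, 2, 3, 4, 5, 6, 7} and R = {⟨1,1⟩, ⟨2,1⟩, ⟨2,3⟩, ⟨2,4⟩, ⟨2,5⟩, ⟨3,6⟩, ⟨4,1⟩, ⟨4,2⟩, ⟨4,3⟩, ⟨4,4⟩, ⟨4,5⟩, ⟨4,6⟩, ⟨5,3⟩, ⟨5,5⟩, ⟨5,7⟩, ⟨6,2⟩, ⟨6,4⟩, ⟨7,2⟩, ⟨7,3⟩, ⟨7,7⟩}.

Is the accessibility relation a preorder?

Reflexive: no — 2 is not related to itself.
Transitive: no — 2 R 3 and 3 R 6, but not 2 R 6.
So R is not a preorder.

No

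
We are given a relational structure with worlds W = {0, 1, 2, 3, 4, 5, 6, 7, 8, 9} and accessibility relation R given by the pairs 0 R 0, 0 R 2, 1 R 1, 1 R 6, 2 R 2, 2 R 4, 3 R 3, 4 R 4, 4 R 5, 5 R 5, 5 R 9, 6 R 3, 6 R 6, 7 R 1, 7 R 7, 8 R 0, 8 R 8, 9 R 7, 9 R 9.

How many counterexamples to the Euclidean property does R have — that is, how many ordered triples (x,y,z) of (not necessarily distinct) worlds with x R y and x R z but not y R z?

9

Enumerating: (0,2,0), (1,6,1), (2,4,2), (4,5,4), (5,9,5), (6,3,6), (7,1,7), (8,0,8), (9,7,9).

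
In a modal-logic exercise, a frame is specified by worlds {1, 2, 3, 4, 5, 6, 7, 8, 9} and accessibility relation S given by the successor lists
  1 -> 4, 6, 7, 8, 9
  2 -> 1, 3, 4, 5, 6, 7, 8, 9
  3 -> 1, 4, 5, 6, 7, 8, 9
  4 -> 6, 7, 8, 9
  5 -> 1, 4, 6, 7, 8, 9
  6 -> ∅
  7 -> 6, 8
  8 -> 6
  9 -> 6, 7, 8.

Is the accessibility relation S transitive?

Yes

Transitive: yes — every two-step S-path is closed by a direct edge.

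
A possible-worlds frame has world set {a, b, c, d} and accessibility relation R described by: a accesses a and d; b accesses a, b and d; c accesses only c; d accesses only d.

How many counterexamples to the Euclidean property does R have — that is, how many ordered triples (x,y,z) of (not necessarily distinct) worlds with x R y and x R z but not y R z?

Enumerating: (a,d,a), (b,a,b), (b,d,a), (b,d,b).

4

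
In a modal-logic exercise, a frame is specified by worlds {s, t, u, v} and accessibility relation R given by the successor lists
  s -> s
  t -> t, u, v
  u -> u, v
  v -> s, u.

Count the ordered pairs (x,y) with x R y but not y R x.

Enumerating: (t,u), (t,v), (v,s).

3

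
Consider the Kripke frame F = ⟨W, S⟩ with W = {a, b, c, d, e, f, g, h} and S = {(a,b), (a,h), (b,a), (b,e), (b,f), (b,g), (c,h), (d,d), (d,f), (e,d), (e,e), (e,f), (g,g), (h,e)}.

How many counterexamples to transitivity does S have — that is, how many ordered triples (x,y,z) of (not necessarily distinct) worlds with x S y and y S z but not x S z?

11

Enumerating: (a,b,a), (a,b,e), (a,b,f), (a,b,g), (a,h,e), (b,a,b), (b,a,h), (b,e,d), (c,h,e), (h,e,d), (h,e,f).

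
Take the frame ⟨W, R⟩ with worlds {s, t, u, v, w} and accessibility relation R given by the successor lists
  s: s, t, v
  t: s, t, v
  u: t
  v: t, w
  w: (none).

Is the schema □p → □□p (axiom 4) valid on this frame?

No

By correspondence theory, 4 is valid on a frame iff R is transitive.
Transitive: no — s R v and v R w, but not s R w.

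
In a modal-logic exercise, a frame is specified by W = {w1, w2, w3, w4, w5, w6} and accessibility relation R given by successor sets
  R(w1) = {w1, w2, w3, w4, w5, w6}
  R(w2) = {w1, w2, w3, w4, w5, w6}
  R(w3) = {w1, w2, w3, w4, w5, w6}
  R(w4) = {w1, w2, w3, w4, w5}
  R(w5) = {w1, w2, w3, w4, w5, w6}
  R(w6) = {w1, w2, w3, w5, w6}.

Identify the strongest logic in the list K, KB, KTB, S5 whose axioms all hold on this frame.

KTB

Symmetric (axiom B): yes — every pair in R has its reverse in R.
Reflexive (axiom T): yes — every world is R-related to itself.
Euclidean (axiom 5): no — w1 R w4 and w1 R w6, but not w4 R w6.
So F validates K, KB, KTB; S5 would additionally require R to be Euclidean. The strongest is KTB.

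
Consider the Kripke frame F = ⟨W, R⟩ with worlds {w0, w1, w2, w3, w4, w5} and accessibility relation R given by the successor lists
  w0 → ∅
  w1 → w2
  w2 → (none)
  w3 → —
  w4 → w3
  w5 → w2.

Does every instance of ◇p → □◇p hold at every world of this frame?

Axiom 5 corresponds to the accessibility relation being Euclidean.
Euclidean: no — w1 R w2 and w1 R w2, but not w2 R w2.

No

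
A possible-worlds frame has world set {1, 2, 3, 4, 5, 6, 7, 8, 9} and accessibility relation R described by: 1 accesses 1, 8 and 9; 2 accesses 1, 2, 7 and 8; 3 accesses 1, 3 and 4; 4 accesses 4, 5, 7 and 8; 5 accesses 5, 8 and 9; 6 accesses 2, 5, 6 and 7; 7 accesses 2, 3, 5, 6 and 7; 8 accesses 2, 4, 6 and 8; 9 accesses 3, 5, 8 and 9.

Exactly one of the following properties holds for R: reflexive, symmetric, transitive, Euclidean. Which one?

reflexive

Reflexive: yes — every world is R-related to itself.
Symmetric: no — 1 R 8 but not 8 R 1.
Transitive: no — 1 R 8 and 8 R 2, but not 1 R 2.
Euclidean: no — 1 R 8 and 1 R 9, but not 8 R 9.
Only reflexive holds.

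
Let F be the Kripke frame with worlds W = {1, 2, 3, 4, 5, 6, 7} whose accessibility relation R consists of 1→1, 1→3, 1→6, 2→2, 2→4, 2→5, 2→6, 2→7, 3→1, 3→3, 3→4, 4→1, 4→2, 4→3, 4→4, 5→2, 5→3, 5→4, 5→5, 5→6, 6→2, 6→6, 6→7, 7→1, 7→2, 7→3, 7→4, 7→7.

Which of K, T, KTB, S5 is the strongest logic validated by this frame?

Reflexive (axiom T): yes — every world is R-related to itself.
Symmetric (axiom B): no — 1 R 6 but not 6 R 1.
Euclidean (axiom 5): no — 1 R 3 and 1 R 6, but not 3 R 6.
So F validates K, T; KTB would additionally require R to be symmetric. The strongest is T.

T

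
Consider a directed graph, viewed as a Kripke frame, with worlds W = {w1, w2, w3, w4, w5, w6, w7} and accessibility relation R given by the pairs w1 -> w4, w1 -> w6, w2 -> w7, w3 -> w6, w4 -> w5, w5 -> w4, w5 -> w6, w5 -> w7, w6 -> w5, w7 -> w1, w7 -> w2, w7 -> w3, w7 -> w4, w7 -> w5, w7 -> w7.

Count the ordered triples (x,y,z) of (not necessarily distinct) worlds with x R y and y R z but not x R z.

Enumerating: (w1,w4,w5), (w1,w6,w5), (w2,w7,w1), (w2,w7,w2), (w2,w7,w3), (w2,w7,w4), (w2,w7,w5), (w3,w6,w5), (w4,w5,w4), (w4,w5,w6), (w4,w5,w7), (w5,w4,w5), … and 11 more.
Total: 23.

23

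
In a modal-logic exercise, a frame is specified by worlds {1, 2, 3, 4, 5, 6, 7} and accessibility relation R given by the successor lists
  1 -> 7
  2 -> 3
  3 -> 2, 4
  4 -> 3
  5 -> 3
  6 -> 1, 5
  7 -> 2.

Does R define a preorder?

No

Reflexive: no — 1 is not related to itself.
Transitive: no — 1 R 7 and 7 R 2, but not 1 R 2.
So R is not a preorder.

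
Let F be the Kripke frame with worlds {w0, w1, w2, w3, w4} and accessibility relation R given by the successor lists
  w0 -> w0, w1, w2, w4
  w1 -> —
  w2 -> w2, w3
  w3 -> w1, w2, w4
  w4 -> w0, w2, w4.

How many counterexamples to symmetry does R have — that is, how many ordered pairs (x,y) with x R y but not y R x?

Enumerating: (w0,w1), (w0,w2), (w3,w1), (w3,w4), (w4,w2).

5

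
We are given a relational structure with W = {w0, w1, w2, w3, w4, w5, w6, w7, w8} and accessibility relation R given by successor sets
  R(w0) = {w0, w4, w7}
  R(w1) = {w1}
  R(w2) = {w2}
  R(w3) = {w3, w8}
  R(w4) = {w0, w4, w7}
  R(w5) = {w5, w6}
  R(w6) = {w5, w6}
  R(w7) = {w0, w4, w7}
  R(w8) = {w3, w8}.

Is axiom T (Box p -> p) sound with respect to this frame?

Axiom T corresponds to the accessibility relation being reflexive.
Reflexive: yes — every world is R-related to itself.

Yes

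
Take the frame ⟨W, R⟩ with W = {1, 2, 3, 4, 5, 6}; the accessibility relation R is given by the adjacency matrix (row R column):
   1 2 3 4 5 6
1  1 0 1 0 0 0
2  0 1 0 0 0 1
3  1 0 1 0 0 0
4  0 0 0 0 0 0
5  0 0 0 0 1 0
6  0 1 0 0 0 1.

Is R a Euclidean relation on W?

Euclidean: yes — any two successors of a common world are R-related.

Yes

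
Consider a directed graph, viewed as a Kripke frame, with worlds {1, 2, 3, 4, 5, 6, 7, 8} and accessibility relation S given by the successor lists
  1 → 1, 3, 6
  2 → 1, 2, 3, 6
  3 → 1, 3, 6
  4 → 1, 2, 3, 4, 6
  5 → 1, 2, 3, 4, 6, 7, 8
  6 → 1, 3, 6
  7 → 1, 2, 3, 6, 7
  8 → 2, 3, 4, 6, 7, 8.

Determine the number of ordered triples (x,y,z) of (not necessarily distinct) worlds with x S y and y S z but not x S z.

5

Enumerating: (8,2,1), (8,3,1), (8,4,1), (8,6,1), (8,7,1).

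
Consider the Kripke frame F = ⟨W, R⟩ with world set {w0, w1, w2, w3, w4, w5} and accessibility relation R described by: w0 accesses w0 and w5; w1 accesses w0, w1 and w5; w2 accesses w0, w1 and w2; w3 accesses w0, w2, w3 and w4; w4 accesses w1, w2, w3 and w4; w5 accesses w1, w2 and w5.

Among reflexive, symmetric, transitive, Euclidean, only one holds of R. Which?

Reflexive: yes — every world is R-related to itself.
Symmetric: no — w0 R w5 but not w5 R w0.
Transitive: no — w0 R w5 and w5 R w1, but not w0 R w1.
Euclidean: no — w1 R w5 and w1 R w0, but not w5 R w0.
Only reflexive holds.

reflexive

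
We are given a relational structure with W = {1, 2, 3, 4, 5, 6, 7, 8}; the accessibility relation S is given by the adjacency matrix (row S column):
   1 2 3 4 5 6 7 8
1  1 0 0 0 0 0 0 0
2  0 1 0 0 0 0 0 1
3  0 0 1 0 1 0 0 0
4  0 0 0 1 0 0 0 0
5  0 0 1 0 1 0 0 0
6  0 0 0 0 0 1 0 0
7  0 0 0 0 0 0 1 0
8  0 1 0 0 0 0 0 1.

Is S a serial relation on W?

Serial: yes — every world has a successor (e.g. 1 S 1).

Yes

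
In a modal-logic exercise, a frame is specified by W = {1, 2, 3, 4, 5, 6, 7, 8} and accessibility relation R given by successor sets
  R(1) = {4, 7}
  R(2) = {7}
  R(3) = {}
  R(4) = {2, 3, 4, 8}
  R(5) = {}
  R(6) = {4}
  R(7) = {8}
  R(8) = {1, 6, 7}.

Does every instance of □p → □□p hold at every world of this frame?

No

Axiom 4 corresponds to the accessibility relation being transitive.
Transitive: no — 1 R 4 and 4 R 2, but not 1 R 2.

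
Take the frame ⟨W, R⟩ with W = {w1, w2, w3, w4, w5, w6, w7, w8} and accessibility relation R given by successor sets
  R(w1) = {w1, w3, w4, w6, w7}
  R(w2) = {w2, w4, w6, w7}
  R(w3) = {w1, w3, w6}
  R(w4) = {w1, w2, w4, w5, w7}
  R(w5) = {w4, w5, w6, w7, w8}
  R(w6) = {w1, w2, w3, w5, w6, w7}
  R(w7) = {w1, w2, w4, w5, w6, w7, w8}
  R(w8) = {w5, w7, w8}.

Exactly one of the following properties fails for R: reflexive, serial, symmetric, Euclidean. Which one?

Reflexive: yes — every world is R-related to itself.
Serial: yes — every world has a successor (e.g. w1 R w1).
Symmetric: yes — every pair in R has its reverse in R.
Euclidean: no — w1 R w3 and w1 R w4, but not w3 R w4.
Only Euclidean fails.

Euclidean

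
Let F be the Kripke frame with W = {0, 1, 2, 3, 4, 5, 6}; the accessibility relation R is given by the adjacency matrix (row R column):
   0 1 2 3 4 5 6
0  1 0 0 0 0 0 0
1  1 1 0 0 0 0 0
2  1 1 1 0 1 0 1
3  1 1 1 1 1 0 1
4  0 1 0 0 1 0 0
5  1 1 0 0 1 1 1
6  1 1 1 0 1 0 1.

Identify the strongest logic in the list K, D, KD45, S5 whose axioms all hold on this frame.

Serial (axiom D): yes — every world has a successor (e.g. 0 R 0).
Euclidean (axiom 5): no — 2 R 0 and 2 R 1, but not 0 R 1.
Transitive (axiom 4): no — 4 R 1 and 1 R 0, but not 4 R 0.
Reflexive (axiom T): yes — every world is R-related to itself.
So F validates K, D; KD45 would additionally require R to be Euclidean and transitive. The strongest is D.

D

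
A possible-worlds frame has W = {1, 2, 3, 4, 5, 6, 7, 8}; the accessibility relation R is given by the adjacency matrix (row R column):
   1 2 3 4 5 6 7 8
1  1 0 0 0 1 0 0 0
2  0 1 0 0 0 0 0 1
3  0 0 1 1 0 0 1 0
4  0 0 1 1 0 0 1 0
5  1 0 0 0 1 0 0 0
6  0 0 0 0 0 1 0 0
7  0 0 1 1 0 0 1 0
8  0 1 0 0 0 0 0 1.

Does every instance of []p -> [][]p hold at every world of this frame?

By correspondence theory, 4 is valid on a frame iff R is transitive.
Transitive: yes — every two-step R-path is closed by a direct edge.

Yes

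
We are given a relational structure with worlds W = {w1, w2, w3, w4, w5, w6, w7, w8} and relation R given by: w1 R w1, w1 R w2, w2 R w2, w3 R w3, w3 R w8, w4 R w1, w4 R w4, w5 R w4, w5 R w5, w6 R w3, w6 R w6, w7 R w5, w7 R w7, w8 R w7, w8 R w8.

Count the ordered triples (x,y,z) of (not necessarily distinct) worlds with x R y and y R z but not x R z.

6

Enumerating: (w3,w8,w7), (w4,w1,w2), (w5,w4,w1), (w6,w3,w8), (w7,w5,w4), (w8,w7,w5).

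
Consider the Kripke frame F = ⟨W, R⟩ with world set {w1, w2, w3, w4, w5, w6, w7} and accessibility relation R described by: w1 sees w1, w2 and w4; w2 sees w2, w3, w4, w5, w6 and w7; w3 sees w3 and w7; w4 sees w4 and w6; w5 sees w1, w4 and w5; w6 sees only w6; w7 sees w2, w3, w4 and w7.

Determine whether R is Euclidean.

Euclidean: no — w1 R w4 and w1 R w2, but not w4 R w2.

No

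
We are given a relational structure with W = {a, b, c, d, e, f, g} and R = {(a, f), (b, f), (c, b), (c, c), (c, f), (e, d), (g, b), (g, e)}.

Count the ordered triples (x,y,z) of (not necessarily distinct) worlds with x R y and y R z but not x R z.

2

Enumerating: (g,b,f), (g,e,d).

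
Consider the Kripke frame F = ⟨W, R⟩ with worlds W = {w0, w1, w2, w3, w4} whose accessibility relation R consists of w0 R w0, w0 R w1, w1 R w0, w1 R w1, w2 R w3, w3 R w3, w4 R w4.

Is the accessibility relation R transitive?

Transitive: yes — every two-step R-path is closed by a direct edge.

Yes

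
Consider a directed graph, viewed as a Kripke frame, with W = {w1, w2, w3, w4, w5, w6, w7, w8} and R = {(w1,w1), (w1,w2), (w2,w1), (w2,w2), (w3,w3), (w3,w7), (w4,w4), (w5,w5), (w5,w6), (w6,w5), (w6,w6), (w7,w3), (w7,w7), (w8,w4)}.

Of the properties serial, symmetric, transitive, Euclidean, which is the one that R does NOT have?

Serial: yes — every world has a successor (e.g. w1 R w1).
Symmetric: no — w8 R w4 but not w4 R w8.
Transitive: yes — every two-step R-path is closed by a direct edge.
Euclidean: yes — any two successors of a common world are R-related.
Only symmetric fails.

symmetric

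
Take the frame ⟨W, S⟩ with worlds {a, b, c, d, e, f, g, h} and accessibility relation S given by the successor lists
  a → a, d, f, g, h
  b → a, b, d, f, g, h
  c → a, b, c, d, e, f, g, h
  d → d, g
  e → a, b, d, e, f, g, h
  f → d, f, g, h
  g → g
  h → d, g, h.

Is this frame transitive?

Yes

Transitive: yes — every two-step S-path is closed by a direct edge.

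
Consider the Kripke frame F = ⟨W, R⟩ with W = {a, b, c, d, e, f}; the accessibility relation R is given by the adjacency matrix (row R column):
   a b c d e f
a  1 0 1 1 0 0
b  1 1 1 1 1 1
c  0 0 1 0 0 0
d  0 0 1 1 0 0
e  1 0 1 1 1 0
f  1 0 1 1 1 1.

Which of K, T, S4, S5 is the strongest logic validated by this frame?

S4

Reflexive (axiom T): yes — every world is R-related to itself.
Transitive (axiom 4): yes — every two-step R-path is closed by a direct edge.
Euclidean (axiom 5): no — a R c and a R d, but not c R d.
So F validates K, T, S4; S5 would additionally require R to be Euclidean. The strongest is S4.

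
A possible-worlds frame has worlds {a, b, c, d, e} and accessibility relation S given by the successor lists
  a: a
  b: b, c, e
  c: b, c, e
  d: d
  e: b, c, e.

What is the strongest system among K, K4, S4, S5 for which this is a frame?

S5

Transitive (axiom 4): yes — every two-step S-path is closed by a direct edge.
Reflexive (axiom T): yes — every world is S-related to itself.
Euclidean (axiom 5): yes — any two successors of a common world are S-related.
So F validates K, K4, S4, S5. The strongest is S5.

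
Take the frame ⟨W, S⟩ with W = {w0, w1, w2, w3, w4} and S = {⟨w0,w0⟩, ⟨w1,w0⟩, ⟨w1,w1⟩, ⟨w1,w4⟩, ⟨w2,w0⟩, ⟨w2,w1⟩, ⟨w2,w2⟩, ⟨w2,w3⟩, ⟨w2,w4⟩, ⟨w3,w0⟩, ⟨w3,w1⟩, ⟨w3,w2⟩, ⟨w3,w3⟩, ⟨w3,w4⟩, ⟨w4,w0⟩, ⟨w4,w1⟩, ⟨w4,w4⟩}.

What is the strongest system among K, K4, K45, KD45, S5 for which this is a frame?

Transitive (axiom 4): yes — every two-step S-path is closed by a direct edge.
Euclidean (axiom 5): no — w1 S w0 and w1 S w4, but not w0 S w4.
Serial (axiom D): yes — every world has a successor (e.g. w0 S w0).
Reflexive (axiom T): yes — every world is S-related to itself.
So F validates K, K4; K45 would additionally require S to be Euclidean. The strongest is K4.

K4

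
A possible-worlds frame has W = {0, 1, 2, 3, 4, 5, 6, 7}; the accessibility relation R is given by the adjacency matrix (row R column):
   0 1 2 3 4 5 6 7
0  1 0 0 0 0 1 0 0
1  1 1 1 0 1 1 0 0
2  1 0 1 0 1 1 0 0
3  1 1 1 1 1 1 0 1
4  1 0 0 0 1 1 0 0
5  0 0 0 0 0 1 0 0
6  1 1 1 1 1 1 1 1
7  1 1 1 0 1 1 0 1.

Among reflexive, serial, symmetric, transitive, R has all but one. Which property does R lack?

symmetric

Reflexive: yes — every world is R-related to itself.
Serial: yes — every world has a successor (e.g. 0 R 0).
Symmetric: no — 0 R 5 but not 5 R 0.
Transitive: yes — every two-step R-path is closed by a direct edge.
Only symmetric fails.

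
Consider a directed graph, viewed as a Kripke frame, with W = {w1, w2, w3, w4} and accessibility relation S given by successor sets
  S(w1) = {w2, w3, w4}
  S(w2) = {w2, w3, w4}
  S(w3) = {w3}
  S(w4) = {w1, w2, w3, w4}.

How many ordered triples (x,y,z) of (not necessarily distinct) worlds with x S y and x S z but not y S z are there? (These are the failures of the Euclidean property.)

Enumerating: (w1,w3,w2), (w1,w3,w4), (w2,w3,w2), (w2,w3,w4), (w4,w1,w1), (w4,w2,w1), (w4,w3,w1), (w4,w3,w2), (w4,w3,w4).

9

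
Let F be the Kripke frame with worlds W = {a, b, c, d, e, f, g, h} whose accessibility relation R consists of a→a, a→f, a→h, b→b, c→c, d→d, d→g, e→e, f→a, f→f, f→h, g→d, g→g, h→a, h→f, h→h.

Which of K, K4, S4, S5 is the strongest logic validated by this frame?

Transitive (axiom 4): yes — every two-step R-path is closed by a direct edge.
Reflexive (axiom T): yes — every world is R-related to itself.
Euclidean (axiom 5): yes — any two successors of a common world are R-related.
So F validates K, K4, S4, S5. The strongest is S5.

S5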